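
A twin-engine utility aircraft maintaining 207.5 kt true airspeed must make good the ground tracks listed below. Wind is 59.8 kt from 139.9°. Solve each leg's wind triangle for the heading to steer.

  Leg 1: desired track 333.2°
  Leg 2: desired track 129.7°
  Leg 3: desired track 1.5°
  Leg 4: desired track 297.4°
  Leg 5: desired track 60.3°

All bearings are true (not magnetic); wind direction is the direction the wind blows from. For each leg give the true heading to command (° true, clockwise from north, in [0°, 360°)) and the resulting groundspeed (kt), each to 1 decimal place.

Leg 1: heading=337.0°, groundspeed=265.2 kt
Leg 2: heading=132.6°, groundspeed=148.4 kt
Leg 3: heading=12.5°, groundspeed=248.4 kt
Leg 4: heading=291.1°, groundspeed=261.5 kt
Leg 5: heading=76.8°, groundspeed=188.2 kt

Leg 1: desired track 333.2°; wind correction +3.8° → command heading 337.0°, groundspeed 265.2 kt
Leg 2: desired track 129.7°; wind correction +2.9° → command heading 132.6°, groundspeed 148.4 kt
Leg 3: desired track 1.5°; wind correction +11.0° → command heading 12.5°, groundspeed 248.4 kt
Leg 4: desired track 297.4°; wind correction -6.3° → command heading 291.1°, groundspeed 261.5 kt
Leg 5: desired track 60.3°; wind correction +16.5° → command heading 76.8°, groundspeed 188.2 kt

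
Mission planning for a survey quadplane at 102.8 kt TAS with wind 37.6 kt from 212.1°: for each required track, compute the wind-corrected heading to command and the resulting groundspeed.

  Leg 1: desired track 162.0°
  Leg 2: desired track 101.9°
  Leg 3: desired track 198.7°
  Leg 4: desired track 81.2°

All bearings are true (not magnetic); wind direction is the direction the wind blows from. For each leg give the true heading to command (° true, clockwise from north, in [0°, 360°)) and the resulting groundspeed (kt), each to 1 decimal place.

Leg 1: heading=178.3°, groundspeed=74.6 kt
Leg 2: heading=122.0°, groundspeed=109.5 kt
Leg 3: heading=203.6°, groundspeed=65.9 kt
Leg 4: heading=97.2°, groundspeed=123.4 kt

Leg 1: desired track 162.0°; wind correction +16.3° → command heading 178.3°, groundspeed 74.6 kt
Leg 2: desired track 101.9°; wind correction +20.1° → command heading 122.0°, groundspeed 109.5 kt
Leg 3: desired track 198.7°; wind correction +4.9° → command heading 203.6°, groundspeed 65.9 kt
Leg 4: desired track 81.2°; wind correction +16.0° → command heading 97.2°, groundspeed 123.4 kt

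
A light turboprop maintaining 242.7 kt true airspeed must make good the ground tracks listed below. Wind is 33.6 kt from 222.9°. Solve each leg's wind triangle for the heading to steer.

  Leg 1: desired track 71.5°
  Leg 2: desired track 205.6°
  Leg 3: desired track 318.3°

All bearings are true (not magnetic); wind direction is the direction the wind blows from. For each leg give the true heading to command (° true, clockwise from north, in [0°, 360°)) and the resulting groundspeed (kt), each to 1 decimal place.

Leg 1: heading=75.3°, groundspeed=271.7 kt
Leg 2: heading=208.0°, groundspeed=210.4 kt
Leg 3: heading=310.4°, groundspeed=243.5 kt

Leg 1: desired track 71.5°; wind correction +3.8° → command heading 75.3°, groundspeed 271.7 kt
Leg 2: desired track 205.6°; wind correction +2.4° → command heading 208.0°, groundspeed 210.4 kt
Leg 3: desired track 318.3°; wind correction -7.9° → command heading 310.4°, groundspeed 243.5 kt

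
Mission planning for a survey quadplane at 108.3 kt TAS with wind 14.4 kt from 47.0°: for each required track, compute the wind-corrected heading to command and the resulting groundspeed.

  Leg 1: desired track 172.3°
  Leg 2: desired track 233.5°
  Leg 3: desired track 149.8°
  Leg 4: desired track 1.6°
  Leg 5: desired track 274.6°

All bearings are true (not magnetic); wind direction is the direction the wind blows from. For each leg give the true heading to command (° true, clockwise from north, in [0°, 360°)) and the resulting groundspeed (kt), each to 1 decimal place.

Leg 1: heading=166.1°, groundspeed=116.0 kt
Leg 2: heading=234.4°, groundspeed=122.6 kt
Leg 3: heading=142.4°, groundspeed=110.6 kt
Leg 4: heading=7.0°, groundspeed=97.7 kt
Leg 5: heading=280.2°, groundspeed=117.5 kt

Leg 1: desired track 172.3°; wind correction -6.2° → command heading 166.1°, groundspeed 116.0 kt
Leg 2: desired track 233.5°; wind correction +0.9° → command heading 234.4°, groundspeed 122.6 kt
Leg 3: desired track 149.8°; wind correction -7.4° → command heading 142.4°, groundspeed 110.6 kt
Leg 4: desired track 1.6°; wind correction +5.4° → command heading 7.0°, groundspeed 97.7 kt
Leg 5: desired track 274.6°; wind correction +5.6° → command heading 280.2°, groundspeed 117.5 kt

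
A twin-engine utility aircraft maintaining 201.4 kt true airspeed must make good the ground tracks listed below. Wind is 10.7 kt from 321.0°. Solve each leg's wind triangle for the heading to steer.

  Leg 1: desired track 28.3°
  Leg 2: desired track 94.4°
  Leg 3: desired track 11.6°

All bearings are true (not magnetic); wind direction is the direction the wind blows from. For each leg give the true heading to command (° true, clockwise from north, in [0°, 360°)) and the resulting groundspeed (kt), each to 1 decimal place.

Leg 1: heading=25.5°, groundspeed=197.0 kt
Leg 2: heading=92.2°, groundspeed=208.6 kt
Leg 3: heading=9.2°, groundspeed=194.4 kt

Leg 1: desired track 28.3°; wind correction -2.8° → command heading 25.5°, groundspeed 197.0 kt
Leg 2: desired track 94.4°; wind correction -2.2° → command heading 92.2°, groundspeed 208.6 kt
Leg 3: desired track 11.6°; wind correction -2.4° → command heading 9.2°, groundspeed 194.4 kt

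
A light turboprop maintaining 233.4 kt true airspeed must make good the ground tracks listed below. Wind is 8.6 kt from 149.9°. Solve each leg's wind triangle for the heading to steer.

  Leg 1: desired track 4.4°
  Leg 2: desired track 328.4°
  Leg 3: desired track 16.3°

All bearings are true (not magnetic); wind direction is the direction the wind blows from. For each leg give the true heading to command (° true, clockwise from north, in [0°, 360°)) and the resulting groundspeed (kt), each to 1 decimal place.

Leg 1: heading=5.6°, groundspeed=240.4 kt
Leg 2: heading=328.3°, groundspeed=242.0 kt
Leg 3: heading=17.8°, groundspeed=239.2 kt

Leg 1: desired track 4.4°; wind correction +1.2° → command heading 5.6°, groundspeed 240.4 kt
Leg 2: desired track 328.4°; wind correction -0.1° → command heading 328.3°, groundspeed 242.0 kt
Leg 3: desired track 16.3°; wind correction +1.5° → command heading 17.8°, groundspeed 239.2 kt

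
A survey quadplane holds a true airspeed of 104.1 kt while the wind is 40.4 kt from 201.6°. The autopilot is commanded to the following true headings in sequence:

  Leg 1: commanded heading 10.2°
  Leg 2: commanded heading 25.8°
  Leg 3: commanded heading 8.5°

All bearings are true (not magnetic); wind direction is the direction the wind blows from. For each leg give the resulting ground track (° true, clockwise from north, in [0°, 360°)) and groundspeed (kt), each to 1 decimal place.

Leg 1: track=13.4°, groundspeed=143.9 kt
Leg 2: track=24.6°, groundspeed=144.4 kt
Leg 3: track=12.2°, groundspeed=143.7 kt

Leg 1: heading 10.2°; drift +3.2° → track 13.4°, groundspeed 143.9 kt
Leg 2: heading 25.8°; drift -1.2° → track 24.6°, groundspeed 144.4 kt
Leg 3: heading 8.5°; drift +3.7° → track 12.2°, groundspeed 143.7 kt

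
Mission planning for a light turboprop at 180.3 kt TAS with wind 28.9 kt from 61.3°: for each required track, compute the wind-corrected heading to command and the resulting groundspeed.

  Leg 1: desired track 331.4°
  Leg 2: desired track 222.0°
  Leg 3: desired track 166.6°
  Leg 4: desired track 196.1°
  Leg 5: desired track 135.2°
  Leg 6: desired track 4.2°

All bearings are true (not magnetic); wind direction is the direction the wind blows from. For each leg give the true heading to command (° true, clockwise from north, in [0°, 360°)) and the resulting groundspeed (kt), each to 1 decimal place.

Leg 1: heading=340.6°, groundspeed=177.9 kt
Leg 2: heading=219.0°, groundspeed=207.3 kt
Leg 3: heading=157.7°, groundspeed=185.8 kt
Leg 4: heading=189.6°, groundspeed=199.5 kt
Leg 5: heading=126.3°, groundspeed=170.1 kt
Leg 6: heading=11.9°, groundspeed=163.0 kt

Leg 1: desired track 331.4°; wind correction +9.2° → command heading 340.6°, groundspeed 177.9 kt
Leg 2: desired track 222.0°; wind correction -3.0° → command heading 219.0°, groundspeed 207.3 kt
Leg 3: desired track 166.6°; wind correction -8.9° → command heading 157.7°, groundspeed 185.8 kt
Leg 4: desired track 196.1°; wind correction -6.5° → command heading 189.6°, groundspeed 199.5 kt
Leg 5: desired track 135.2°; wind correction -8.9° → command heading 126.3°, groundspeed 170.1 kt
Leg 6: desired track 4.2°; wind correction +7.7° → command heading 11.9°, groundspeed 163.0 kt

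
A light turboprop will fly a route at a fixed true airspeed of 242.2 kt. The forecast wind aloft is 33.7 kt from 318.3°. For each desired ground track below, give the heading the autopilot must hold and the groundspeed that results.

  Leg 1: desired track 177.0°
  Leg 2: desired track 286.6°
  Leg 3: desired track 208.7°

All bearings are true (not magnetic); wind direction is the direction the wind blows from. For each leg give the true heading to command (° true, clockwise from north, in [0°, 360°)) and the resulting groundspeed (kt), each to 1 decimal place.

Leg 1: heading=182.0°, groundspeed=267.6 kt
Leg 2: heading=290.8°, groundspeed=212.9 kt
Leg 3: heading=216.2°, groundspeed=251.4 kt

Leg 1: desired track 177.0°; wind correction +5.0° → command heading 182.0°, groundspeed 267.6 kt
Leg 2: desired track 286.6°; wind correction +4.2° → command heading 290.8°, groundspeed 212.9 kt
Leg 3: desired track 208.7°; wind correction +7.5° → command heading 216.2°, groundspeed 251.4 kt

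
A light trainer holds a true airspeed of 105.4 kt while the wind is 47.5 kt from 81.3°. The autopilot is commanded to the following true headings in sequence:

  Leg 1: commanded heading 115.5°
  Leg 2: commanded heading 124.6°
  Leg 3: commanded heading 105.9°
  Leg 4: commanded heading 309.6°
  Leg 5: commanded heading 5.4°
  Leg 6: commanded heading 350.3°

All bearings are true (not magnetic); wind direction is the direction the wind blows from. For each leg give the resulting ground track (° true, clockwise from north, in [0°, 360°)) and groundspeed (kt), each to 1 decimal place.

Leg 1: track=137.5°, groundspeed=71.3 kt
Leg 2: track=149.3°, groundspeed=78.0 kt
Leg 3: track=123.5°, groundspeed=65.3 kt
Leg 4: track=295.1°, groundspeed=141.5 kt
Leg 5: track=339.2°, groundspeed=104.5 kt
Leg 6: track=326.2°, groundspeed=116.4 kt

Leg 1: heading 115.5°; drift +22.0° → track 137.5°, groundspeed 71.3 kt
Leg 2: heading 124.6°; drift +24.7° → track 149.3°, groundspeed 78.0 kt
Leg 3: heading 105.9°; drift +17.6° → track 123.5°, groundspeed 65.3 kt
Leg 4: heading 309.6°; drift -14.5° → track 295.1°, groundspeed 141.5 kt
Leg 5: heading 5.4°; drift -26.2° → track 339.2°, groundspeed 104.5 kt
Leg 6: heading 350.3°; drift -24.1° → track 326.2°, groundspeed 116.4 kt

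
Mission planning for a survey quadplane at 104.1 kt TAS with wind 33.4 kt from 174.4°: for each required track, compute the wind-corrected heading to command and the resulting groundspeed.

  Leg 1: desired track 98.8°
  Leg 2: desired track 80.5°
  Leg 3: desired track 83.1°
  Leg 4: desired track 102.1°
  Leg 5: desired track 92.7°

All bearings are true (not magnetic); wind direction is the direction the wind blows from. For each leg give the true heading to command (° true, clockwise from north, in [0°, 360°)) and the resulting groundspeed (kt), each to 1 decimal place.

Leg 1: heading=116.9°, groundspeed=90.6 kt
Leg 2: heading=99.2°, groundspeed=100.9 kt
Leg 3: heading=101.8°, groundspeed=99.4 kt
Leg 4: heading=119.9°, groundspeed=89.0 kt
Leg 5: heading=111.2°, groundspeed=93.9 kt

Leg 1: desired track 98.8°; wind correction +18.1° → command heading 116.9°, groundspeed 90.6 kt
Leg 2: desired track 80.5°; wind correction +18.7° → command heading 99.2°, groundspeed 100.9 kt
Leg 3: desired track 83.1°; wind correction +18.7° → command heading 101.8°, groundspeed 99.4 kt
Leg 4: desired track 102.1°; wind correction +17.8° → command heading 119.9°, groundspeed 89.0 kt
Leg 5: desired track 92.7°; wind correction +18.5° → command heading 111.2°, groundspeed 93.9 kt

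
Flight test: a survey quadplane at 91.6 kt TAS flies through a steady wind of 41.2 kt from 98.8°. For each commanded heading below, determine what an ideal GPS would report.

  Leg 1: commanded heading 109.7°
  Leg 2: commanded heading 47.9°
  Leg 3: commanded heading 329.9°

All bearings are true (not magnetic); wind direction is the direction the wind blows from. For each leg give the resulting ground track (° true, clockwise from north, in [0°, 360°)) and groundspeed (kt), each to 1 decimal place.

Leg 1: heading 109.7°; drift +8.7° → track 118.4°, groundspeed 51.7 kt
Leg 2: heading 47.9°; drift -26.0° → track 21.9°, groundspeed 73.0 kt
Leg 3: heading 329.9°; drift -15.3° → track 314.6°, groundspeed 121.8 kt

Leg 1: track=118.4°, groundspeed=51.7 kt
Leg 2: track=21.9°, groundspeed=73.0 kt
Leg 3: track=314.6°, groundspeed=121.8 kt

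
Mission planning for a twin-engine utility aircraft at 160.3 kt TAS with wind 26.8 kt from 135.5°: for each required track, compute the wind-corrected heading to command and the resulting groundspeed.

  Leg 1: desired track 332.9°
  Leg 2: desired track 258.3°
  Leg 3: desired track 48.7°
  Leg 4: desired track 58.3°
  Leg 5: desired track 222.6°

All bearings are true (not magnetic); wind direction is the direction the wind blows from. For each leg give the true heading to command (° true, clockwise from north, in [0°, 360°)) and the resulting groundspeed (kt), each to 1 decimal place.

Leg 1: heading=335.8°, groundspeed=185.7 kt
Leg 2: heading=250.2°, groundspeed=173.2 kt
Leg 3: heading=58.3°, groundspeed=156.6 kt
Leg 4: heading=67.7°, groundspeed=152.2 kt
Leg 5: heading=213.0°, groundspeed=156.7 kt

Leg 1: desired track 332.9°; wind correction +2.9° → command heading 335.8°, groundspeed 185.7 kt
Leg 2: desired track 258.3°; wind correction -8.1° → command heading 250.2°, groundspeed 173.2 kt
Leg 3: desired track 48.7°; wind correction +9.6° → command heading 58.3°, groundspeed 156.6 kt
Leg 4: desired track 58.3°; wind correction +9.4° → command heading 67.7°, groundspeed 152.2 kt
Leg 5: desired track 222.6°; wind correction -9.6° → command heading 213.0°, groundspeed 156.7 kt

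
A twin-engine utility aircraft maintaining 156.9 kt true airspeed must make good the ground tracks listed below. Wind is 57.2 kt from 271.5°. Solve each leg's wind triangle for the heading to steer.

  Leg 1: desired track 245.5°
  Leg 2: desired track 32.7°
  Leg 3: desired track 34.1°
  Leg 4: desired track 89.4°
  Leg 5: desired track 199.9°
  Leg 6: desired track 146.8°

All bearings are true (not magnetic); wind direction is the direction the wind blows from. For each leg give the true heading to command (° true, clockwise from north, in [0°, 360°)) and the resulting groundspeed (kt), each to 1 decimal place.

Leg 1: desired track 245.5°; wind correction +9.2° → command heading 254.7°, groundspeed 103.5 kt
Leg 2: desired track 32.7°; wind correction -18.2° → command heading 14.5°, groundspeed 178.7 kt
Leg 3: desired track 34.1°; wind correction -17.9° → command heading 16.2°, groundspeed 180.1 kt
Leg 4: desired track 89.4°; wind correction -0.8° → command heading 88.6°, groundspeed 214.0 kt
Leg 5: desired track 199.9°; wind correction +20.2° → command heading 220.1°, groundspeed 129.2 kt
Leg 6: desired track 146.8°; wind correction +17.4° → command heading 164.2°, groundspeed 182.2 kt

Leg 1: heading=254.7°, groundspeed=103.5 kt
Leg 2: heading=14.5°, groundspeed=178.7 kt
Leg 3: heading=16.2°, groundspeed=180.1 kt
Leg 4: heading=88.6°, groundspeed=214.0 kt
Leg 5: heading=220.1°, groundspeed=129.2 kt
Leg 6: heading=164.2°, groundspeed=182.2 kt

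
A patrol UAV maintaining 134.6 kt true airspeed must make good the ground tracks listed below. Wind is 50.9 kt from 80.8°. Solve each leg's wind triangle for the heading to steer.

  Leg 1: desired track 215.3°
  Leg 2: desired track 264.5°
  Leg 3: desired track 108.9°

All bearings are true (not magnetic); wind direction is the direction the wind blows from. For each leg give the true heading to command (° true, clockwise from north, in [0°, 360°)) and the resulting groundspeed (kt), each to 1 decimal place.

Leg 1: desired track 215.3°; wind correction -15.6° → command heading 199.7°, groundspeed 165.3 kt
Leg 2: desired track 264.5°; wind correction +1.4° → command heading 265.9°, groundspeed 185.4 kt
Leg 3: desired track 108.9°; wind correction -10.3° → command heading 98.6°, groundspeed 87.5 kt

Leg 1: heading=199.7°, groundspeed=165.3 kt
Leg 2: heading=265.9°, groundspeed=185.4 kt
Leg 3: heading=98.6°, groundspeed=87.5 kt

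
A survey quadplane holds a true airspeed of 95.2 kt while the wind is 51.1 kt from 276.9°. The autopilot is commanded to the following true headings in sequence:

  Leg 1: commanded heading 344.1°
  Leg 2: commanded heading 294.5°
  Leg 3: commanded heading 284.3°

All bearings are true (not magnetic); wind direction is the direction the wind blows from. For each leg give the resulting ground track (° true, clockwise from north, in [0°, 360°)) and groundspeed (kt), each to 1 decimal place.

Leg 1: track=16.1°, groundspeed=88.9 kt
Leg 2: track=312.9°, groundspeed=49.0 kt
Leg 3: track=292.7°, groundspeed=45.0 kt

Leg 1: heading 344.1°; drift +32.0° → track 16.1°, groundspeed 88.9 kt
Leg 2: heading 294.5°; drift +18.4° → track 312.9°, groundspeed 49.0 kt
Leg 3: heading 284.3°; drift +8.4° → track 292.7°, groundspeed 45.0 kt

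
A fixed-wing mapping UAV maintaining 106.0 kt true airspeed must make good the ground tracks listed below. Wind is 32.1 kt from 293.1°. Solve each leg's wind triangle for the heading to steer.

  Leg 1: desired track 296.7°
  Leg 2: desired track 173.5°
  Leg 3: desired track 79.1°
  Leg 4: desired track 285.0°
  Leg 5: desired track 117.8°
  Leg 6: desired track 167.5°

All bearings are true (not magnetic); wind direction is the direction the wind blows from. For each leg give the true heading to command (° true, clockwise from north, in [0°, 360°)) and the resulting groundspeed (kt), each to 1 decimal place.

Leg 1: desired track 296.7°; wind correction -1.1° → command heading 295.6°, groundspeed 73.9 kt
Leg 2: desired track 173.5°; wind correction +15.3° → command heading 188.8°, groundspeed 118.1 kt
Leg 3: desired track 79.1°; wind correction -9.7° → command heading 69.4°, groundspeed 131.1 kt
Leg 4: desired track 285.0°; wind correction +2.4° → command heading 287.4°, groundspeed 74.1 kt
Leg 5: desired track 117.8°; wind correction +1.4° → command heading 119.2°, groundspeed 138.0 kt
Leg 6: desired track 167.5°; wind correction +14.3° → command heading 181.8°, groundspeed 121.4 kt

Leg 1: heading=295.6°, groundspeed=73.9 kt
Leg 2: heading=188.8°, groundspeed=118.1 kt
Leg 3: heading=69.4°, groundspeed=131.1 kt
Leg 4: heading=287.4°, groundspeed=74.1 kt
Leg 5: heading=119.2°, groundspeed=138.0 kt
Leg 6: heading=181.8°, groundspeed=121.4 kt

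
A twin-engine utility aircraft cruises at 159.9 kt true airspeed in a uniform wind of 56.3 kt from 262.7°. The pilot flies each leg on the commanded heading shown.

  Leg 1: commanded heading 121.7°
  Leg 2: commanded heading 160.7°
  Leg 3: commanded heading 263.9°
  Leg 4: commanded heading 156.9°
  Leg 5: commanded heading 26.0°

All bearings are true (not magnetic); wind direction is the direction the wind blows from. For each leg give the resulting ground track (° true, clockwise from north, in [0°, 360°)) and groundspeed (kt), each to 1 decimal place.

Leg 1: track=111.8°, groundspeed=206.7 kt
Leg 2: track=142.9°, groundspeed=180.2 kt
Leg 3: track=264.6°, groundspeed=103.6 kt
Leg 4: track=139.7°, groundspeed=183.4 kt
Leg 5: track=39.9°, groundspeed=196.5 kt

Leg 1: heading 121.7°; drift -9.9° → track 111.8°, groundspeed 206.7 kt
Leg 2: heading 160.7°; drift -17.8° → track 142.9°, groundspeed 180.2 kt
Leg 3: heading 263.9°; drift +0.7° → track 264.6°, groundspeed 103.6 kt
Leg 4: heading 156.9°; drift -17.2° → track 139.7°, groundspeed 183.4 kt
Leg 5: heading 26.0°; drift +13.9° → track 39.9°, groundspeed 196.5 kt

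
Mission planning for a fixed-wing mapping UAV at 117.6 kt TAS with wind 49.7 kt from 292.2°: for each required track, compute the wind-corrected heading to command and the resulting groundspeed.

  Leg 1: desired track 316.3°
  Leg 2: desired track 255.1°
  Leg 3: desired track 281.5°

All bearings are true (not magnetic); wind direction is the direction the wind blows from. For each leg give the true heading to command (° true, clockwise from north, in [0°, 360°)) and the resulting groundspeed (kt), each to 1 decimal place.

Leg 1: desired track 316.3°; wind correction -9.9° → command heading 306.4°, groundspeed 70.5 kt
Leg 2: desired track 255.1°; wind correction +14.8° → command heading 269.9°, groundspeed 74.1 kt
Leg 3: desired track 281.5°; wind correction +4.5° → command heading 286.0°, groundspeed 68.4 kt

Leg 1: heading=306.4°, groundspeed=70.5 kt
Leg 2: heading=269.9°, groundspeed=74.1 kt
Leg 3: heading=286.0°, groundspeed=68.4 kt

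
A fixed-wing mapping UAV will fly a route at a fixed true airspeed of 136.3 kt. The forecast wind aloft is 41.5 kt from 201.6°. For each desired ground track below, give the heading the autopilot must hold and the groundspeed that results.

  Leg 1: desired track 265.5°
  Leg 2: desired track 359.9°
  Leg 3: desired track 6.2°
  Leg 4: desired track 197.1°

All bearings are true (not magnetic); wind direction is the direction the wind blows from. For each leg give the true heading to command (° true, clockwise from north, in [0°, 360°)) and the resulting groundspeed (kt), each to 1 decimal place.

Leg 1: heading=249.6°, groundspeed=112.8 kt
Leg 2: heading=353.4°, groundspeed=174.0 kt
Leg 3: heading=1.6°, groundspeed=175.9 kt
Leg 4: heading=198.5°, groundspeed=94.9 kt

Leg 1: desired track 265.5°; wind correction -15.9° → command heading 249.6°, groundspeed 112.8 kt
Leg 2: desired track 359.9°; wind correction -6.5° → command heading 353.4°, groundspeed 174.0 kt
Leg 3: desired track 6.2°; wind correction -4.6° → command heading 1.6°, groundspeed 175.9 kt
Leg 4: desired track 197.1°; wind correction +1.4° → command heading 198.5°, groundspeed 94.9 kt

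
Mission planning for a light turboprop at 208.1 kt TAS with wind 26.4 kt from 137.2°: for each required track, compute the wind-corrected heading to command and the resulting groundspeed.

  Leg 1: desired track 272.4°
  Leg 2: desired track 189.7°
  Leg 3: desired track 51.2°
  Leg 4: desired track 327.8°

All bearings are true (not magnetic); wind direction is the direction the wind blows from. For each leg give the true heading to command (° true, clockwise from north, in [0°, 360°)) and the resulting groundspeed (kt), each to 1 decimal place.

Leg 1: desired track 272.4°; wind correction -5.1° → command heading 267.3°, groundspeed 226.0 kt
Leg 2: desired track 189.7°; wind correction -5.8° → command heading 183.9°, groundspeed 191.0 kt
Leg 3: desired track 51.2°; wind correction +7.3° → command heading 58.5°, groundspeed 204.6 kt
Leg 4: desired track 327.8°; wind correction +1.3° → command heading 329.1°, groundspeed 234.0 kt

Leg 1: heading=267.3°, groundspeed=226.0 kt
Leg 2: heading=183.9°, groundspeed=191.0 kt
Leg 3: heading=58.5°, groundspeed=204.6 kt
Leg 4: heading=329.1°, groundspeed=234.0 kt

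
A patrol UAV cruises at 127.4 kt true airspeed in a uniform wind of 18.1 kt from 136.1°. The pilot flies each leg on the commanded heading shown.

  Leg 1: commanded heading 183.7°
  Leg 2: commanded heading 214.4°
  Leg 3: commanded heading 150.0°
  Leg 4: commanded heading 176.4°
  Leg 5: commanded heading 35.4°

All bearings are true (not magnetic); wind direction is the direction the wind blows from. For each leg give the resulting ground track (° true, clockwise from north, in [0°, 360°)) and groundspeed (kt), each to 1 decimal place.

Leg 1: track=190.3°, groundspeed=116.0 kt
Leg 2: track=222.6°, groundspeed=125.0 kt
Leg 3: track=152.3°, groundspeed=109.9 kt
Leg 4: track=182.3°, groundspeed=114.2 kt
Leg 5: track=27.7°, groundspeed=132.0 kt

Leg 1: heading 183.7°; drift +6.6° → track 190.3°, groundspeed 116.0 kt
Leg 2: heading 214.4°; drift +8.2° → track 222.6°, groundspeed 125.0 kt
Leg 3: heading 150.0°; drift +2.3° → track 152.3°, groundspeed 109.9 kt
Leg 4: heading 176.4°; drift +5.9° → track 182.3°, groundspeed 114.2 kt
Leg 5: heading 35.4°; drift -7.7° → track 27.7°, groundspeed 132.0 kt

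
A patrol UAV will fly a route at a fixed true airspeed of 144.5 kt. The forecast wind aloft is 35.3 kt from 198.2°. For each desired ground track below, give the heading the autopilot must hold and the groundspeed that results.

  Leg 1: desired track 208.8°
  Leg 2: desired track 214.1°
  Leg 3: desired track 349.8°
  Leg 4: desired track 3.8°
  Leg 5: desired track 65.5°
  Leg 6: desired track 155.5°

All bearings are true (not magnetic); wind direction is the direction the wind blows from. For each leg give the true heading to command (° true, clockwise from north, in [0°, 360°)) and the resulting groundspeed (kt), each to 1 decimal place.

Leg 1: heading=206.2°, groundspeed=109.7 kt
Leg 2: heading=210.3°, groundspeed=110.2 kt
Leg 3: heading=343.1°, groundspeed=174.6 kt
Leg 4: heading=0.3°, groundspeed=178.4 kt
Leg 5: heading=75.8°, groundspeed=166.1 kt
Leg 6: heading=165.0°, groundspeed=116.6 kt

Leg 1: desired track 208.8°; wind correction -2.6° → command heading 206.2°, groundspeed 109.7 kt
Leg 2: desired track 214.1°; wind correction -3.8° → command heading 210.3°, groundspeed 110.2 kt
Leg 3: desired track 349.8°; wind correction -6.7° → command heading 343.1°, groundspeed 174.6 kt
Leg 4: desired track 3.8°; wind correction -3.5° → command heading 0.3°, groundspeed 178.4 kt
Leg 5: desired track 65.5°; wind correction +10.3° → command heading 75.8°, groundspeed 166.1 kt
Leg 6: desired track 155.5°; wind correction +9.5° → command heading 165.0°, groundspeed 116.6 kt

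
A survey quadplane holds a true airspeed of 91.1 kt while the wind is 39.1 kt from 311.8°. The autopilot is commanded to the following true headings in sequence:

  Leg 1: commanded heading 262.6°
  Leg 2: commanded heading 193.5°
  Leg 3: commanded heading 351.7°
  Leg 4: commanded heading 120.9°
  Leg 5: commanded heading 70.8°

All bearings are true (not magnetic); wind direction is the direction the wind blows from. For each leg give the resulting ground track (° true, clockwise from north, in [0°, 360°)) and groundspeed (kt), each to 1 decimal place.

Leg 1: heading 262.6°; drift -24.3° → track 238.3°, groundspeed 71.9 kt
Leg 2: heading 193.5°; drift -17.4° → track 176.1°, groundspeed 114.9 kt
Leg 3: heading 351.7°; drift +22.3° → track 14.0°, groundspeed 66.1 kt
Leg 4: heading 120.9°; drift +3.3° → track 124.2°, groundspeed 129.7 kt
Leg 5: heading 70.8°; drift +17.3° → track 88.1°, groundspeed 115.2 kt

Leg 1: track=238.3°, groundspeed=71.9 kt
Leg 2: track=176.1°, groundspeed=114.9 kt
Leg 3: track=14.0°, groundspeed=66.1 kt
Leg 4: track=124.2°, groundspeed=129.7 kt
Leg 5: track=88.1°, groundspeed=115.2 kt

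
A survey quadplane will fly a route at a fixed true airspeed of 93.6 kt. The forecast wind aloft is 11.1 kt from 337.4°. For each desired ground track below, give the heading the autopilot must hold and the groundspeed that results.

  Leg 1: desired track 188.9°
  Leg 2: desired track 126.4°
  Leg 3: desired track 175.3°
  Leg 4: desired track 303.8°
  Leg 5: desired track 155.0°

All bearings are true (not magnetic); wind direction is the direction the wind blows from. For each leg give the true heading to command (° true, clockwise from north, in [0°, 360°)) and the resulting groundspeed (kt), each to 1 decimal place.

Leg 1: desired track 188.9°; wind correction +3.6° → command heading 192.5°, groundspeed 102.9 kt
Leg 2: desired track 126.4°; wind correction -3.5° → command heading 122.9°, groundspeed 102.9 kt
Leg 3: desired track 175.3°; wind correction +2.1° → command heading 177.4°, groundspeed 104.1 kt
Leg 4: desired track 303.8°; wind correction +3.8° → command heading 307.6°, groundspeed 84.2 kt
Leg 5: desired track 155.0°; wind correction -0.3° → command heading 154.7°, groundspeed 104.7 kt

Leg 1: heading=192.5°, groundspeed=102.9 kt
Leg 2: heading=122.9°, groundspeed=102.9 kt
Leg 3: heading=177.4°, groundspeed=104.1 kt
Leg 4: heading=307.6°, groundspeed=84.2 kt
Leg 5: heading=154.7°, groundspeed=104.7 kt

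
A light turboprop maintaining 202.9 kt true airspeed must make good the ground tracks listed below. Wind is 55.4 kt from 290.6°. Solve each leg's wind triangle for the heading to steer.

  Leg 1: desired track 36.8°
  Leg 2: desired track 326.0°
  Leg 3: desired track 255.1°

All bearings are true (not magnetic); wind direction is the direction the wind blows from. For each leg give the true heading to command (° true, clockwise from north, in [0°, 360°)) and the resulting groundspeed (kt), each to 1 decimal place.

Leg 1: desired track 36.8°; wind correction -15.2° → command heading 21.6°, groundspeed 211.3 kt
Leg 2: desired track 326.0°; wind correction -9.1° → command heading 316.9°, groundspeed 155.2 kt
Leg 3: desired track 255.1°; wind correction +9.1° → command heading 264.2°, groundspeed 155.2 kt

Leg 1: heading=21.6°, groundspeed=211.3 kt
Leg 2: heading=316.9°, groundspeed=155.2 kt
Leg 3: heading=264.2°, groundspeed=155.2 kt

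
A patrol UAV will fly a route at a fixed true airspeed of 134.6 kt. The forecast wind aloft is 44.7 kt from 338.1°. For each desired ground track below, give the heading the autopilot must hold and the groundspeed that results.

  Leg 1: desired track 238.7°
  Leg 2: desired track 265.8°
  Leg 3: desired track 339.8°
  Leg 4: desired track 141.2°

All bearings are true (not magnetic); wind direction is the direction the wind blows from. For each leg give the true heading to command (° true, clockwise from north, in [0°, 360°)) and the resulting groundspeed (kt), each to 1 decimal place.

Leg 1: desired track 238.7°; wind correction +19.1° → command heading 257.8°, groundspeed 134.5 kt
Leg 2: desired track 265.8°; wind correction +18.4° → command heading 284.2°, groundspeed 114.1 kt
Leg 3: desired track 339.8°; wind correction -0.6° → command heading 339.2°, groundspeed 89.9 kt
Leg 4: desired track 141.2°; wind correction -5.5° → command heading 135.7°, groundspeed 176.7 kt

Leg 1: heading=257.8°, groundspeed=134.5 kt
Leg 2: heading=284.2°, groundspeed=114.1 kt
Leg 3: heading=339.2°, groundspeed=89.9 kt
Leg 4: heading=135.7°, groundspeed=176.7 kt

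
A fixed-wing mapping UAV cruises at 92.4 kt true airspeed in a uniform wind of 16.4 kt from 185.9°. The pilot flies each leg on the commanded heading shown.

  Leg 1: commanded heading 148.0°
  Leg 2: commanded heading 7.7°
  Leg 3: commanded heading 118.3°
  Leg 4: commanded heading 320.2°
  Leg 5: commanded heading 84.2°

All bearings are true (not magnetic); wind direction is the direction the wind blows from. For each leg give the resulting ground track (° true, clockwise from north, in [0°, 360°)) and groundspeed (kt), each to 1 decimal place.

Leg 1: track=140.8°, groundspeed=80.1 kt
Leg 2: track=7.4°, groundspeed=108.8 kt
Leg 3: track=108.3°, groundspeed=87.5 kt
Leg 4: track=326.6°, groundspeed=104.5 kt
Leg 5: track=74.7°, groundspeed=97.1 kt

Leg 1: heading 148.0°; drift -7.2° → track 140.8°, groundspeed 80.1 kt
Leg 2: heading 7.7°; drift -0.3° → track 7.4°, groundspeed 108.8 kt
Leg 3: heading 118.3°; drift -10.0° → track 108.3°, groundspeed 87.5 kt
Leg 4: heading 320.2°; drift +6.4° → track 326.6°, groundspeed 104.5 kt
Leg 5: heading 84.2°; drift -9.5° → track 74.7°, groundspeed 97.1 kt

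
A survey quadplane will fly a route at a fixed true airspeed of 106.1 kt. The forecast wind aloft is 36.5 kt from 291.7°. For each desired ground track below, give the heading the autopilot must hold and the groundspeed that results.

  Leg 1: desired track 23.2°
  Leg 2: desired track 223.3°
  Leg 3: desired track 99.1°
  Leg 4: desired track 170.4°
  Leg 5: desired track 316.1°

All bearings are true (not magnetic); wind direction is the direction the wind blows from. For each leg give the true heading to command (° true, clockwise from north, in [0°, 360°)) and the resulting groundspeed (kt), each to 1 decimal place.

Leg 1: desired track 23.2°; wind correction -20.1° → command heading 3.1°, groundspeed 100.6 kt
Leg 2: desired track 223.3°; wind correction +18.7° → command heading 242.0°, groundspeed 87.1 kt
Leg 3: desired track 99.1°; wind correction -4.3° → command heading 94.8°, groundspeed 141.4 kt
Leg 4: desired track 170.4°; wind correction +17.1° → command heading 187.5°, groundspeed 120.4 kt
Leg 5: desired track 316.1°; wind correction -8.2° → command heading 307.9°, groundspeed 71.8 kt

Leg 1: heading=3.1°, groundspeed=100.6 kt
Leg 2: heading=242.0°, groundspeed=87.1 kt
Leg 3: heading=94.8°, groundspeed=141.4 kt
Leg 4: heading=187.5°, groundspeed=120.4 kt
Leg 5: heading=307.9°, groundspeed=71.8 kt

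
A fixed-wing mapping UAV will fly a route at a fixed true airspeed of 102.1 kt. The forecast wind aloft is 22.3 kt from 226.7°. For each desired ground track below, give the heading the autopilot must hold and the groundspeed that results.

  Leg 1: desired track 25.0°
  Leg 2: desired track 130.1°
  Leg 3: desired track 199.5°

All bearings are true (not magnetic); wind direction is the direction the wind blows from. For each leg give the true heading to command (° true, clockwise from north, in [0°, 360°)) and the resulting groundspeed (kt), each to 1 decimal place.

Leg 1: heading=20.4°, groundspeed=122.5 kt
Leg 2: heading=142.6°, groundspeed=102.2 kt
Leg 3: heading=205.2°, groundspeed=81.8 kt

Leg 1: desired track 25.0°; wind correction -4.6° → command heading 20.4°, groundspeed 122.5 kt
Leg 2: desired track 130.1°; wind correction +12.5° → command heading 142.6°, groundspeed 102.2 kt
Leg 3: desired track 199.5°; wind correction +5.7° → command heading 205.2°, groundspeed 81.8 kt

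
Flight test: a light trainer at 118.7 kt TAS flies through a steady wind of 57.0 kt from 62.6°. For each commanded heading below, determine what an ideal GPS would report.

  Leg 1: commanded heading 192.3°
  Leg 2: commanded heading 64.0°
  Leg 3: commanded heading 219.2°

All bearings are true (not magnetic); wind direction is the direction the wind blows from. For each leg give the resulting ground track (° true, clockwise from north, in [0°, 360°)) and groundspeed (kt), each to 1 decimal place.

Leg 1: heading 192.3°; drift +15.8° → track 208.1°, groundspeed 161.2 kt
Leg 2: heading 64.0°; drift +1.3° → track 65.3°, groundspeed 61.7 kt
Leg 3: heading 219.2°; drift +7.5° → track 226.7°, groundspeed 172.5 kt

Leg 1: track=208.1°, groundspeed=161.2 kt
Leg 2: track=65.3°, groundspeed=61.7 kt
Leg 3: track=226.7°, groundspeed=172.5 kt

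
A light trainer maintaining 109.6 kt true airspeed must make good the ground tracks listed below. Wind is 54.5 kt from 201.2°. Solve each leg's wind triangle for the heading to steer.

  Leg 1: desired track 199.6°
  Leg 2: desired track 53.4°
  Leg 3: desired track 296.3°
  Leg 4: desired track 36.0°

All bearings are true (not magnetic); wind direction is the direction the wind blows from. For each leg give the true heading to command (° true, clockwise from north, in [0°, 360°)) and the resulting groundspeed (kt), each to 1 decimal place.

Leg 1: desired track 199.6°; wind correction +0.8° → command heading 200.4°, groundspeed 55.1 kt
Leg 2: desired track 53.4°; wind correction +15.4° → command heading 68.8°, groundspeed 151.8 kt
Leg 3: desired track 296.3°; wind correction -29.7° → command heading 266.6°, groundspeed 100.1 kt
Leg 4: desired track 36.0°; wind correction +7.3° → command heading 43.3°, groundspeed 161.4 kt

Leg 1: heading=200.4°, groundspeed=55.1 kt
Leg 2: heading=68.8°, groundspeed=151.8 kt
Leg 3: heading=266.6°, groundspeed=100.1 kt
Leg 4: heading=43.3°, groundspeed=161.4 kt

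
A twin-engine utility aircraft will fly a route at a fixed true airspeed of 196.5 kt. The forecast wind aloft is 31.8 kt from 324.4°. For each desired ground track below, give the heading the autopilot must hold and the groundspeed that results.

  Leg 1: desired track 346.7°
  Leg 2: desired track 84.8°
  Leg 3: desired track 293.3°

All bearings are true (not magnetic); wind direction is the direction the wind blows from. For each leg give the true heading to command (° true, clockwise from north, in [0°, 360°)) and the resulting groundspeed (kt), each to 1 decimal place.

Leg 1: heading=343.2°, groundspeed=166.7 kt
Leg 2: heading=76.8°, groundspeed=210.7 kt
Leg 3: heading=298.1°, groundspeed=168.6 kt

Leg 1: desired track 346.7°; wind correction -3.5° → command heading 343.2°, groundspeed 166.7 kt
Leg 2: desired track 84.8°; wind correction -8.0° → command heading 76.8°, groundspeed 210.7 kt
Leg 3: desired track 293.3°; wind correction +4.8° → command heading 298.1°, groundspeed 168.6 kt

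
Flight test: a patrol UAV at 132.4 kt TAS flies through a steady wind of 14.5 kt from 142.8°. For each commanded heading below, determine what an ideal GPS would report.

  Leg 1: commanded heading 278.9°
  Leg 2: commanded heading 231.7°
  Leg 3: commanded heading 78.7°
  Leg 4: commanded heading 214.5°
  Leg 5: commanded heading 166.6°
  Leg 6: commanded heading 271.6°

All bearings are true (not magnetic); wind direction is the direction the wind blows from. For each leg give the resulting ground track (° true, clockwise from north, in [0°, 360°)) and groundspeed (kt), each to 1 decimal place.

Leg 1: track=282.9°, groundspeed=143.2 kt
Leg 2: track=238.0°, groundspeed=132.9 kt
Leg 3: track=72.8°, groundspeed=126.7 kt
Leg 4: track=220.6°, groundspeed=128.6 kt
Leg 5: track=169.4°, groundspeed=119.3 kt
Leg 6: track=276.2°, groundspeed=141.9 kt

Leg 1: heading 278.9°; drift +4.0° → track 282.9°, groundspeed 143.2 kt
Leg 2: heading 231.7°; drift +6.3° → track 238.0°, groundspeed 132.9 kt
Leg 3: heading 78.7°; drift -5.9° → track 72.8°, groundspeed 126.7 kt
Leg 4: heading 214.5°; drift +6.1° → track 220.6°, groundspeed 128.6 kt
Leg 5: heading 166.6°; drift +2.8° → track 169.4°, groundspeed 119.3 kt
Leg 6: heading 271.6°; drift +4.6° → track 276.2°, groundspeed 141.9 kt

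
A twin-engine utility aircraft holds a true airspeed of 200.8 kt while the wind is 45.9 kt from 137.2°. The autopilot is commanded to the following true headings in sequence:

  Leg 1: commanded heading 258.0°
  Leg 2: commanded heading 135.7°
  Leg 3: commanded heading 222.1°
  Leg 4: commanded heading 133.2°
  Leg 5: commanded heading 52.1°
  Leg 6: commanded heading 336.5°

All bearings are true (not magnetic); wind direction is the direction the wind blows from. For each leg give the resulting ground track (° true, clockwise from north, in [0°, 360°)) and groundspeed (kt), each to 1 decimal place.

Leg 1: heading 258.0°; drift +10.0° → track 268.0°, groundspeed 227.7 kt
Leg 2: heading 135.7°; drift -0.4° → track 135.3°, groundspeed 154.9 kt
Leg 3: heading 222.1°; drift +13.1° → track 235.2°, groundspeed 202.0 kt
Leg 4: heading 133.2°; drift -1.2° → track 132.0°, groundspeed 155.0 kt
Leg 5: heading 52.1°; drift -13.1° → track 39.0°, groundspeed 202.1 kt
Leg 6: heading 336.5°; drift -3.6° → track 332.9°, groundspeed 244.6 kt

Leg 1: track=268.0°, groundspeed=227.7 kt
Leg 2: track=135.3°, groundspeed=154.9 kt
Leg 3: track=235.2°, groundspeed=202.0 kt
Leg 4: track=132.0°, groundspeed=155.0 kt
Leg 5: track=39.0°, groundspeed=202.1 kt
Leg 6: track=332.9°, groundspeed=244.6 kt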